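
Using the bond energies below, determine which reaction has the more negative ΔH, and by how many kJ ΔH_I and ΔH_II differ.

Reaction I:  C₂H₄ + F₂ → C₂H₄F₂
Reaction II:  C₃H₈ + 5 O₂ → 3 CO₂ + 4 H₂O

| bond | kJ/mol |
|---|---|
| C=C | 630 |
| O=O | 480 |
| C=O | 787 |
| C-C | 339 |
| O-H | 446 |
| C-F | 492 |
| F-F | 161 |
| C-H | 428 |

Reaction II, by 1256 kJ

Reaction I:
  Bonds broken (reactants):
    C-H: 4 × 428 = 1712
    C=C: 1 × 630 = 630
    F-F: 1 × 161 = 161
    Σ(broken) = 2503 kJ
  Bonds formed (products):
    C-C: 1 × 339 = 339
    C-F: 2 × 492 = 984
    C-H: 4 × 428 = 1712
    Σ(formed) = 3035 kJ
  ΔH_I = 2503 − 3035 = −532 kJ
Reaction II:
  Bonds broken (reactants):
    C-C: 2 × 339 = 678
    C-H: 8 × 428 = 3424
    O=O: 5 × 480 = 2400
    Σ(broken) = 6502 kJ
  Bonds formed (products):
    C=O: 6 × 787 = 4722
    O-H: 8 × 446 = 3568
    Σ(formed) = 8290 kJ
  ΔH_II = 6502 − 8290 = −1788 kJ
ΔH_I − ΔH_II = +1256 kJ, so reaction II has the more negative ΔH; |ΔH_I − ΔH_II| = 1256 kJ.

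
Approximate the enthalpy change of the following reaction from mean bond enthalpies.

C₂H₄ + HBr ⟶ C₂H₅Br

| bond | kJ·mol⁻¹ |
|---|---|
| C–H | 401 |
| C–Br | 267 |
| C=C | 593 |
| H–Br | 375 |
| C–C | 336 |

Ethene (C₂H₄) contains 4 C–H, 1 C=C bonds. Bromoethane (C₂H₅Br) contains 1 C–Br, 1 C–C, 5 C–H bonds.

ΔH ≈ −36 kJ

Bonds broken (reactants):
  C–H: 4 × 401 = 1604
  C=C: 1 × 593 = 593
  H–Br: 1 × 375 = 375
  Σ(broken) = 2572 kJ
Bonds formed (products):
  C–Br: 1 × 267 = 267
  C–C: 1 × 336 = 336
  C–H: 5 × 401 = 2005
  Σ(formed) = 2608 kJ
ΔH = Σ(broken) − Σ(formed) = 2572 − 2608 = −36 kJ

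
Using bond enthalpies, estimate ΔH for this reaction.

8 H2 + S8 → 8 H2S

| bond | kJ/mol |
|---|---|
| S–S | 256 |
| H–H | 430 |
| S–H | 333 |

Bonds broken (reactants):
  H–H: 8 × 430 = 3440
  S–S: 8 × 256 = 2048
  Σ(broken) = 5488 kJ
Bonds formed (products):
  S–H: 16 × 333 = 5328
  Σ(formed) = 5328 kJ
ΔH = Σ(broken) − Σ(formed) = 5488 − 5328 = +160 kJ

ΔH ≈ +160 kJ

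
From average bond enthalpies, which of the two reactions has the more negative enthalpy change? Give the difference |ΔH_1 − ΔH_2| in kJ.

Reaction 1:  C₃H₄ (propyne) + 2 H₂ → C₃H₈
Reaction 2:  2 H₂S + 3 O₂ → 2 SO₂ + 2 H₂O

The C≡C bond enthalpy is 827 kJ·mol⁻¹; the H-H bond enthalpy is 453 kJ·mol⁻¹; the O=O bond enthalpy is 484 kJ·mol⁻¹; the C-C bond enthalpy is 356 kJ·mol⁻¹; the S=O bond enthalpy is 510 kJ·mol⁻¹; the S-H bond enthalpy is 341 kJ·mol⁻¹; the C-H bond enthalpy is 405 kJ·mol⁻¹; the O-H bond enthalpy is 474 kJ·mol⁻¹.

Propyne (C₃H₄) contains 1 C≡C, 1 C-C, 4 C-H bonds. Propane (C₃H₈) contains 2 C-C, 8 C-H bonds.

Reaction 2, by 877 kJ

Reaction 1:
  Bonds broken (reactants):
    C≡C: 1 × 827 = 827
    C-C: 1 × 356 = 356
    C-H: 4 × 405 = 1620
    H-H: 2 × 453 = 906
    Σ(broken) = 3709 kJ
  Bonds formed (products):
    C-C: 2 × 356 = 712
    C-H: 8 × 405 = 3240
    Σ(formed) = 3952 kJ
  ΔH_1 = 3709 − 3952 = −243 kJ
Reaction 2:
  Bonds broken (reactants):
    O=O: 3 × 484 = 1452
    S-H: 4 × 341 = 1364
    Σ(broken) = 2816 kJ
  Bonds formed (products):
    O-H: 4 × 474 = 1896
    S=O: 4 × 510 = 2040
    Σ(formed) = 3936 kJ
  ΔH_2 = 2816 − 3936 = −1120 kJ
ΔH_1 − ΔH_2 = +877 kJ, so reaction 2 has the more negative ΔH; |ΔH_1 − ΔH_2| = 877 kJ.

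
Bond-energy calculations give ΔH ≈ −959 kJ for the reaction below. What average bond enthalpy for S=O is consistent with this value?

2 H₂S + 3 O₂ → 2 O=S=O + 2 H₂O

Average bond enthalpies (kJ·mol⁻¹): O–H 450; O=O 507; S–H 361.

D(S=O) ≈ 531 kJ/mol

Let D be the S=O bond energy.
Σ(broken) = 3×507 + 4×361 = 2965
Σ(formed) = 4×450 + 4×D = 1800 + 4D
ΔH = Σ(broken) − Σ(formed) = (2965) − (1800 + 4D) = +1165 − 4D
Setting this equal to −959 kJ gives 4D = 2124, so D = 531 kJ/mol.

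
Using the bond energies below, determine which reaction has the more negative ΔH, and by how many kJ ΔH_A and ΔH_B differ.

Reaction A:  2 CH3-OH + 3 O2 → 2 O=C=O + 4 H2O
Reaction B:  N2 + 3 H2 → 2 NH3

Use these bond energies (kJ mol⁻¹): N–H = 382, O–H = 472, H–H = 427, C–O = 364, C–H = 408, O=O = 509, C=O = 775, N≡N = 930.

Reaction A:
  Bonds broken (reactants):
    C–H: 6 × 408 = 2448
    C–O: 2 × 364 = 728
    O–H: 2 × 472 = 944
    O=O: 3 × 509 = 1527
    Σ(broken) = 5647 kJ
  Bonds formed (products):
    C=O: 4 × 775 = 3100
    O–H: 8 × 472 = 3776
    Σ(formed) = 6876 kJ
  ΔH_A = 5647 − 6876 = −1229 kJ
Reaction B:
  Bonds broken (reactants):
    H–H: 3 × 427 = 1281
    N≡N: 1 × 930 = 930
    Σ(broken) = 2211 kJ
  Bonds formed (products):
    N–H: 6 × 382 = 2292
    Σ(formed) = 2292 kJ
  ΔH_B = 2211 − 2292 = −81 kJ
ΔH_A − ΔH_B = −1148 kJ, so reaction A has the more negative ΔH; |ΔH_A − ΔH_B| = 1148 kJ.

Reaction A, by 1148 kJ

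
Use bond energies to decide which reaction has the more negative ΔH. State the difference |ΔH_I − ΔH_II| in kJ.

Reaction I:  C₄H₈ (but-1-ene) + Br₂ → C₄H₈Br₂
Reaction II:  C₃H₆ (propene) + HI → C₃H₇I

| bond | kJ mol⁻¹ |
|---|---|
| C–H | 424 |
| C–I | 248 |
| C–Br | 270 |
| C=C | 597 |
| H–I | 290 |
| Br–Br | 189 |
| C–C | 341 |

Reaction II, by 31 kJ

Reaction I:
  Bonds broken (reactants):
    Br–Br: 1 × 189 = 189
    C–C: 2 × 341 = 682
    C–H: 8 × 424 = 3392
    C=C: 1 × 597 = 597
    Σ(broken) = 4860 kJ
  Bonds formed (products):
    C–Br: 2 × 270 = 540
    C–C: 3 × 341 = 1023
    C–H: 8 × 424 = 3392
    Σ(formed) = 4955 kJ
  ΔH_I = 4860 − 4955 = −95 kJ
Reaction II:
  Bonds broken (reactants):
    C–C: 1 × 341 = 341
    C–H: 6 × 424 = 2544
    C=C: 1 × 597 = 597
    H–I: 1 × 290 = 290
    Σ(broken) = 3772 kJ
  Bonds formed (products):
    C–C: 2 × 341 = 682
    C–H: 7 × 424 = 2968
    C–I: 1 × 248 = 248
    Σ(formed) = 3898 kJ
  ΔH_II = 3772 − 3898 = −126 kJ
ΔH_I − ΔH_II = +31 kJ, so reaction II has the more negative ΔH; |ΔH_I − ΔH_II| = 31 kJ.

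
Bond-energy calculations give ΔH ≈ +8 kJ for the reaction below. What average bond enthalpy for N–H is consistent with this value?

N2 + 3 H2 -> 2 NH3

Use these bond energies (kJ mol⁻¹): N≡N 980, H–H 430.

D(N–H) ≈ 377 kJ/mol

Let D be the N–H bond energy.
Σ(broken) = 3×430 + 1×980 = 2270
Σ(formed) = 6×D = 6D
ΔH = Σ(broken) − Σ(formed) = (2270) − (6D) = +2270 − 6D
Setting this equal to +8 kJ gives 6D = 2262, so D = 377 kJ/mol.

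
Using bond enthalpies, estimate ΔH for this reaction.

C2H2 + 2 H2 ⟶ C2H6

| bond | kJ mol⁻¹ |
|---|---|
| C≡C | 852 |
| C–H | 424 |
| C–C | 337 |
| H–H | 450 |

Bonds broken (reactants):
  C≡C: 1 × 852 = 852
  C–H: 2 × 424 = 848
  H–H: 2 × 450 = 900
  Σ(broken) = 2600 kJ
Bonds formed (products):
  C–C: 1 × 337 = 337
  C–H: 6 × 424 = 2544
  Σ(formed) = 2881 kJ
ΔH = Σ(broken) − Σ(formed) = 2600 − 2881 = −281 kJ

ΔH ≈ −281 kJ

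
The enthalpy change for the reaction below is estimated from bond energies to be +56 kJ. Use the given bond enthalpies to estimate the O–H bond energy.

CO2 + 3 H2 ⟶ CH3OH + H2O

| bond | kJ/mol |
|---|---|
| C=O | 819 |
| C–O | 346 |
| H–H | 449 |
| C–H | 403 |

Let D be the O–H bond energy.
Σ(broken) = 2×819 + 3×449 = 2985
Σ(formed) = 3×403 + 1×346 + 3×D = 1555 + 3D
ΔH = Σ(broken) − Σ(formed) = (2985) − (1555 + 3D) = +1430 − 3D
Setting this equal to +56 kJ gives 3D = 1374, so D = 458 kJ/mol.

D(O–H) ≈ 458 kJ/mol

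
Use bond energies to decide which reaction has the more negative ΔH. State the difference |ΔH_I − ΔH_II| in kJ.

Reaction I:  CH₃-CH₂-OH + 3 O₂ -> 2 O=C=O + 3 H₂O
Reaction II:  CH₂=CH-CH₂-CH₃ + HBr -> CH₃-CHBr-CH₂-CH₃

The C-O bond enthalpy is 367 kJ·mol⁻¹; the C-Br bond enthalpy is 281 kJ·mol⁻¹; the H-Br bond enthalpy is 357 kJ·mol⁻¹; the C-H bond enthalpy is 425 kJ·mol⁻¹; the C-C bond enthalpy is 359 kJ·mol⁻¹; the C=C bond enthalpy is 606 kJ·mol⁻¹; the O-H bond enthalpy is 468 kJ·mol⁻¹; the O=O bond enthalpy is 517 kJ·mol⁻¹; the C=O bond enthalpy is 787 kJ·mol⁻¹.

Reaction I, by 984 kJ

Reaction I:
  Bonds broken (reactants):
    C-C: 1 × 359 = 359
    C-H: 5 × 425 = 2125
    C-O: 1 × 367 = 367
    O-H: 1 × 468 = 468
    O=O: 3 × 517 = 1551
    Σ(broken) = 4870 kJ
  Bonds formed (products):
    C=O: 4 × 787 = 3148
    O-H: 6 × 468 = 2808
    Σ(formed) = 5956 kJ
  ΔH_I = 4870 − 5956 = −1086 kJ
Reaction II:
  Bonds broken (reactants):
    C-C: 2 × 359 = 718
    C-H: 8 × 425 = 3400
    C=C: 1 × 606 = 606
    H-Br: 1 × 357 = 357
    Σ(broken) = 5081 kJ
  Bonds formed (products):
    C-Br: 1 × 281 = 281
    C-C: 3 × 359 = 1077
    C-H: 9 × 425 = 3825
    Σ(formed) = 5183 kJ
  ΔH_II = 5081 − 5183 = −102 kJ
ΔH_I − ΔH_II = −984 kJ, so reaction I has the more negative ΔH; |ΔH_I − ΔH_II| = 984 kJ.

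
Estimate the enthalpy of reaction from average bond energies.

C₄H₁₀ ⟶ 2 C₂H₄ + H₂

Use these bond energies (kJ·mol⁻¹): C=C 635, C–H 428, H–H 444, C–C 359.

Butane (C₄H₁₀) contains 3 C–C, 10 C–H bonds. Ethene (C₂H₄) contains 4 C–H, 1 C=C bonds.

Bonds broken (reactants):
  C–C: 3 × 359 = 1077
  C–H: 10 × 428 = 4280
  Σ(broken) = 5357 kJ
Bonds formed (products):
  C–H: 8 × 428 = 3424
  C=C: 2 × 635 = 1270
  H–H: 1 × 444 = 444
  Σ(formed) = 5138 kJ
ΔH = Σ(broken) − Σ(formed) = 5357 − 5138 = +219 kJ

ΔH ≈ +219 kJ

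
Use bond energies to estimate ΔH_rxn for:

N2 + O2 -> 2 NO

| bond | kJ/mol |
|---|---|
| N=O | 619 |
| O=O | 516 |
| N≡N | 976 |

Bonds broken (reactants):
  N≡N: 1 × 976 = 976
  O=O: 1 × 516 = 516
  Σ(broken) = 1492 kJ
Bonds formed (products):
  N=O: 2 × 619 = 1238
  Σ(formed) = 1238 kJ
ΔH = Σ(broken) − Σ(formed) = 1492 − 1238 = +254 kJ

ΔH ≈ +254 kJ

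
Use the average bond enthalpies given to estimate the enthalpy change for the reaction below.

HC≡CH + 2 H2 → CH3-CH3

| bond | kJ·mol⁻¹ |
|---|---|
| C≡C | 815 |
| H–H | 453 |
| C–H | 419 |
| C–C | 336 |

ΔH ≈ −291 kJ

Bonds broken (reactants):
  C≡C: 1 × 815 = 815
  C–H: 2 × 419 = 838
  H–H: 2 × 453 = 906
  Σ(broken) = 2559 kJ
Bonds formed (products):
  C–C: 1 × 336 = 336
  C–H: 6 × 419 = 2514
  Σ(formed) = 2850 kJ
ΔH = Σ(broken) − Σ(formed) = 2559 − 2850 = −291 kJ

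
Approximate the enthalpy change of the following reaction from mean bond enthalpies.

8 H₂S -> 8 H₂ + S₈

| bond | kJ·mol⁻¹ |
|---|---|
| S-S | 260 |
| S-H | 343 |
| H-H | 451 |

Bonds broken (reactants):
  S-H: 16 × 343 = 5488
  Σ(broken) = 5488 kJ
Bonds formed (products):
  H-H: 8 × 451 = 3608
  S-S: 8 × 260 = 2080
  Σ(formed) = 5688 kJ
ΔH = Σ(broken) − Σ(formed) = 5488 − 5688 = −200 kJ

ΔH ≈ −200 kJ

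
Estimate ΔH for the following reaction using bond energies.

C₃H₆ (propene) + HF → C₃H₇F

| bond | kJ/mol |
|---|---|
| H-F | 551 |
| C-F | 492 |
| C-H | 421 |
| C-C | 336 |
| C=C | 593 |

ΔH ≈ −105 kJ

Bonds broken (reactants):
  C-C: 1 × 336 = 336
  C-H: 6 × 421 = 2526
  C=C: 1 × 593 = 593
  H-F: 1 × 551 = 551
  Σ(broken) = 4006 kJ
Bonds formed (products):
  C-C: 2 × 336 = 672
  C-F: 1 × 492 = 492
  C-H: 7 × 421 = 2947
  Σ(formed) = 4111 kJ
ΔH = Σ(broken) − Σ(formed) = 4006 − 4111 = −105 kJ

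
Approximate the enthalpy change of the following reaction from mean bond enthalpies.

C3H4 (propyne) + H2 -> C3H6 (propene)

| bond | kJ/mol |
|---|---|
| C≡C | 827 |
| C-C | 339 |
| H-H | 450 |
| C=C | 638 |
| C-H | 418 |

Bonds broken (reactants):
  C≡C: 1 × 827 = 827
  C-C: 1 × 339 = 339
  C-H: 4 × 418 = 1672
  H-H: 1 × 450 = 450
  Σ(broken) = 3288 kJ
Bonds formed (products):
  C-C: 1 × 339 = 339
  C-H: 6 × 418 = 2508
  C=C: 1 × 638 = 638
  Σ(formed) = 3485 kJ
ΔH = Σ(broken) − Σ(formed) = 3288 − 3485 = −197 kJ

ΔH ≈ −197 kJ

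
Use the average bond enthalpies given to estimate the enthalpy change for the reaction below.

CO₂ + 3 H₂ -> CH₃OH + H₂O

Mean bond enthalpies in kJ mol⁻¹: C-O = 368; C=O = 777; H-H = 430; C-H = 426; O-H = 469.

ΔH ≈ −209 kJ

Bonds broken (reactants):
  C=O: 2 × 777 = 1554
  H-H: 3 × 430 = 1290
  Σ(broken) = 2844 kJ
Bonds formed (products):
  C-H: 3 × 426 = 1278
  C-O: 1 × 368 = 368
  O-H: 3 × 469 = 1407
  Σ(formed) = 3053 kJ
ΔH = Σ(broken) − Σ(formed) = 2844 − 3053 = −209 kJ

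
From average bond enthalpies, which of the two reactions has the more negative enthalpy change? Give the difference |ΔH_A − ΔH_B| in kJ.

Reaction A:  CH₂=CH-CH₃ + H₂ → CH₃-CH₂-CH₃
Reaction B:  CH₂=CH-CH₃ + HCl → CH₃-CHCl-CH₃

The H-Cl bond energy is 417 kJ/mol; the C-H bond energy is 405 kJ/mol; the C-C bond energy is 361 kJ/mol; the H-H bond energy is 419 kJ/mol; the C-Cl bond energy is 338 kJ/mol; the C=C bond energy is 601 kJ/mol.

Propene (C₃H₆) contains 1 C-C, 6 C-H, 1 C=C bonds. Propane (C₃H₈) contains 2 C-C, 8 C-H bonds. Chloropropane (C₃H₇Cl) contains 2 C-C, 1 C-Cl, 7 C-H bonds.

Reaction A, by 65 kJ

Reaction A:
  Bonds broken (reactants):
    C-C: 1 × 361 = 361
    C-H: 6 × 405 = 2430
    C=C: 1 × 601 = 601
    H-H: 1 × 419 = 419
    Σ(broken) = 3811 kJ
  Bonds formed (products):
    C-C: 2 × 361 = 722
    C-H: 8 × 405 = 3240
    Σ(formed) = 3962 kJ
  ΔH_A = 3811 − 3962 = −151 kJ
Reaction B:
  Bonds broken (reactants):
    C-C: 1 × 361 = 361
    C-H: 6 × 405 = 2430
    C=C: 1 × 601 = 601
    H-Cl: 1 × 417 = 417
    Σ(broken) = 3809 kJ
  Bonds formed (products):
    C-C: 2 × 361 = 722
    C-Cl: 1 × 338 = 338
    C-H: 7 × 405 = 2835
    Σ(formed) = 3895 kJ
  ΔH_B = 3809 − 3895 = −86 kJ
ΔH_A − ΔH_B = −65 kJ, so reaction A has the more negative ΔH; |ΔH_A − ΔH_B| = 65 kJ.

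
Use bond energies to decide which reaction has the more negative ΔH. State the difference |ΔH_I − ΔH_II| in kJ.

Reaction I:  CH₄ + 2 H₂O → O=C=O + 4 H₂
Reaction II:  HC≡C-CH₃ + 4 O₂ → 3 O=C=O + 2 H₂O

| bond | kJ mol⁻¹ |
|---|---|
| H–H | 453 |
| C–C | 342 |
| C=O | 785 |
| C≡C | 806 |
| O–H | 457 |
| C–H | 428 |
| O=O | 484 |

Reaction II, by 1900 kJ

Reaction I:
  Bonds broken (reactants):
    C–H: 4 × 428 = 1712
    O–H: 4 × 457 = 1828
    Σ(broken) = 3540 kJ
  Bonds formed (products):
    C=O: 2 × 785 = 1570
    H–H: 4 × 453 = 1812
    Σ(formed) = 3382 kJ
  ΔH_I = 3540 − 3382 = +158 kJ
Reaction II:
  Bonds broken (reactants):
    C≡C: 1 × 806 = 806
    C–C: 1 × 342 = 342
    C–H: 4 × 428 = 1712
    O=O: 4 × 484 = 1936
    Σ(broken) = 4796 kJ
  Bonds formed (products):
    C=O: 6 × 785 = 4710
    O–H: 4 × 457 = 1828
    Σ(formed) = 6538 kJ
  ΔH_II = 4796 − 6538 = −1742 kJ
ΔH_I − ΔH_II = +1900 kJ, so reaction II has the more negative ΔH; |ΔH_I − ΔH_II| = 1900 kJ.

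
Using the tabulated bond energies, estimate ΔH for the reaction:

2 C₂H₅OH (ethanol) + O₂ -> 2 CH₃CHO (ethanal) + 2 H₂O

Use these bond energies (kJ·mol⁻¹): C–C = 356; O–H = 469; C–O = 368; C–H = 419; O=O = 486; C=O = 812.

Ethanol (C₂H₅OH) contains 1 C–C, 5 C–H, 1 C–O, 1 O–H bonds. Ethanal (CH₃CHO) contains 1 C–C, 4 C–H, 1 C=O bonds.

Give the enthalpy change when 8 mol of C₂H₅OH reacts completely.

ΔH = −2008 kJ

Bonds broken (reactants):
  C–C: 2 × 356 = 712
  C–H: 10 × 419 = 4190
  C–O: 2 × 368 = 736
  O–H: 2 × 469 = 938
  O=O: 1 × 486 = 486
  Σ(broken) = 7062 kJ
Bonds formed (products):
  C–C: 2 × 356 = 712
  C–H: 8 × 419 = 3352
  C=O: 2 × 812 = 1624
  O–H: 4 × 469 = 1876
  Σ(formed) = 7564 kJ
ΔH = Σ(broken) − Σ(formed) = 7062 − 7564 = −502 kJ
For 4× the reaction as written: 4 × (−502) = −2008 kJ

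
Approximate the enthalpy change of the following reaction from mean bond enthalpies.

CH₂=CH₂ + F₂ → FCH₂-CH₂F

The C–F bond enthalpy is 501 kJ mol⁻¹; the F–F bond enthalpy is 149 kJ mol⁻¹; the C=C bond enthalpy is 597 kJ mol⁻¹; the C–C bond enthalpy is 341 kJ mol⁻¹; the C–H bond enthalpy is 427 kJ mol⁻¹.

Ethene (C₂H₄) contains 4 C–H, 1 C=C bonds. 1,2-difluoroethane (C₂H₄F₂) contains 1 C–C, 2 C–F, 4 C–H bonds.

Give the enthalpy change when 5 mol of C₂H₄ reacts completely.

Bonds broken (reactants):
  C–H: 4 × 427 = 1708
  C=C: 1 × 597 = 597
  F–F: 1 × 149 = 149
  Σ(broken) = 2454 kJ
Bonds formed (products):
  C–C: 1 × 341 = 341
  C–F: 2 × 501 = 1002
  C–H: 4 × 427 = 1708
  Σ(formed) = 3051 kJ
ΔH = Σ(broken) − Σ(formed) = 2454 − 3051 = −597 kJ
For 5× the reaction as written: 5 × (−597) = −2985 kJ

ΔH = −2985 kJ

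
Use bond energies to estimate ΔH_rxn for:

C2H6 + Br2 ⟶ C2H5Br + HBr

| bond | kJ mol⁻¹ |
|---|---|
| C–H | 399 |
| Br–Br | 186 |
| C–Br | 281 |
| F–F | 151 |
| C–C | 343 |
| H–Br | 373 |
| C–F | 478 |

Bonds broken (reactants):
  Br–Br: 1 × 186 = 186
  C–C: 1 × 343 = 343
  C–H: 6 × 399 = 2394
  Σ(broken) = 2923 kJ
Bonds formed (products):
  C–Br: 1 × 281 = 281
  C–C: 1 × 343 = 343
  C–H: 5 × 399 = 1995
  H–Br: 1 × 373 = 373
  Σ(formed) = 2992 kJ
ΔH = Σ(broken) − Σ(formed) = 2923 − 2992 = −69 kJ

ΔH ≈ −69 kJ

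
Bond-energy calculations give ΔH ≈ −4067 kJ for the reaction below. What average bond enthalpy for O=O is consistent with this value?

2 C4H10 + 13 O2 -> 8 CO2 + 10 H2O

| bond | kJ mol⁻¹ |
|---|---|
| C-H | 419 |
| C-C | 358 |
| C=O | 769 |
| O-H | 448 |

D(O=O) ≈ 513 kJ/mol

Let D be the O=O bond energy.
Σ(broken) = 6×358 + 20×419 + 13×D = 10528 + 13D
Σ(formed) = 16×769 + 20×448 = 21264
ΔH = Σ(broken) − Σ(formed) = (10528 + 13D) − (21264) = −10736 + 13D
Setting this equal to −4067 kJ gives 13D = 6669, so D = 513 kJ/mol.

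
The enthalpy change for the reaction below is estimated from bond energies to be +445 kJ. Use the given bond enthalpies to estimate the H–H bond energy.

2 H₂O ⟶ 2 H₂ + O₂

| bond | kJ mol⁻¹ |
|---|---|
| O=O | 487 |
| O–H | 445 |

D(H–H) ≈ 424 kJ/mol

Let D be the H–H bond energy.
Σ(broken) = 4×445 = 1780
Σ(formed) = 2×D + 1×487 = 487 + 2D
ΔH = Σ(broken) − Σ(formed) = (1780) − (487 + 2D) = +1293 − 2D
Setting this equal to +445 kJ gives 2D = 848, so D = 424 kJ/mol.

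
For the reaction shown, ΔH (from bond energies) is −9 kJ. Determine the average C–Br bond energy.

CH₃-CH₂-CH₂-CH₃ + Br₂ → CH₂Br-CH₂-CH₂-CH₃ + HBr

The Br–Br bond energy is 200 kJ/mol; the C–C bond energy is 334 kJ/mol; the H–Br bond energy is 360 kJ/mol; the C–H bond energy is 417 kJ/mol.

D(C–Br) ≈ 266 kJ/mol

Let D be the C–Br bond energy.
Σ(broken) = 1×200 + 3×334 + 10×417 = 5372
Σ(formed) = 1×D + 3×334 + 9×417 + 1×360 = 5115 + D
ΔH = Σ(broken) − Σ(formed) = (5372) − (5115 + D) = +257 − D
Setting this equal to −9 kJ gives D = 266 kJ/mol.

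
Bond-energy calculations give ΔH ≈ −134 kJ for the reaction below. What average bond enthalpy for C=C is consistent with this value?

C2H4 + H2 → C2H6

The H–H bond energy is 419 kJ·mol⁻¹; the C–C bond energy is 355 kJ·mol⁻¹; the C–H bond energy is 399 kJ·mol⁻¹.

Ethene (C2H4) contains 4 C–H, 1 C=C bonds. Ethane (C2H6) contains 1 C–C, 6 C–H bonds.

Let D be the C=C bond energy.
Σ(broken) = 4×399 + 1×D + 1×419 = 2015 + D
Σ(formed) = 1×355 + 6×399 = 2749
ΔH = Σ(broken) − Σ(formed) = (2015 + D) − (2749) = −734 + D
Setting this equal to −134 kJ gives D = 600 kJ/mol.

D(C=C) ≈ 600 kJ/mol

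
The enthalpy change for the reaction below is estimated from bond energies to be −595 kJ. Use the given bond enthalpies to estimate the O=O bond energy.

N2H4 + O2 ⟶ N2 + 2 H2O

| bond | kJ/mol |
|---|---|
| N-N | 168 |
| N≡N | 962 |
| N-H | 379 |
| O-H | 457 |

Let D be the O=O bond energy.
Σ(broken) = 4×379 + 1×168 + 1×D = 1684 + D
Σ(formed) = 1×962 + 4×457 = 2790
ΔH = Σ(broken) − Σ(formed) = (1684 + D) − (2790) = −1106 + D
Setting this equal to −595 kJ gives D = 511 kJ/mol.

D(O=O) ≈ 511 kJ/mol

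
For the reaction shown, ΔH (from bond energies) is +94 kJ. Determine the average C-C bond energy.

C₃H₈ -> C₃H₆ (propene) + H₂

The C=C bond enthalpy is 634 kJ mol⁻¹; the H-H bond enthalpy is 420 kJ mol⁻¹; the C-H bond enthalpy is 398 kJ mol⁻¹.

Let D be the C-C bond energy.
Σ(broken) = 2×D + 8×398 = 3184 + 2D
Σ(formed) = 1×D + 6×398 + 1×634 + 1×420 = 3442 + D
ΔH = Σ(broken) − Σ(formed) = (3184 + 2D) − (3442 + D) = −258 + D
Setting this equal to +94 kJ gives D = 352 kJ/mol.

D(C-C) ≈ 352 kJ/mol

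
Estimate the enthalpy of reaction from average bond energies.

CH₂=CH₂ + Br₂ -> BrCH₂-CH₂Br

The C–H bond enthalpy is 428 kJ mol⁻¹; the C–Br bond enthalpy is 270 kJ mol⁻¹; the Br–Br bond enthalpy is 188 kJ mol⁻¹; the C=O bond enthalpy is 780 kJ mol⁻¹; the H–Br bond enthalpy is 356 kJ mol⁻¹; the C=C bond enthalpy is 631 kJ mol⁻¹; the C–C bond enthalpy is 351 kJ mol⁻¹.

ΔH ≈ −72 kJ

Bonds broken (reactants):
  Br–Br: 1 × 188 = 188
  C–H: 4 × 428 = 1712
  C=C: 1 × 631 = 631
  Σ(broken) = 2531 kJ
Bonds formed (products):
  C–Br: 2 × 270 = 540
  C–C: 1 × 351 = 351
  C–H: 4 × 428 = 1712
  Σ(formed) = 2603 kJ
ΔH = Σ(broken) − Σ(formed) = 2531 − 2603 = −72 kJ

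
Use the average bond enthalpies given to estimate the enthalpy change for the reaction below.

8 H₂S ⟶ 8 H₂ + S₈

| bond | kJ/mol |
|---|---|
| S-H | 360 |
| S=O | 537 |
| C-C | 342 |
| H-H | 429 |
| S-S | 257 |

ΔH ≈ +272 kJ

Bonds broken (reactants):
  S-H: 16 × 360 = 5760
  Σ(broken) = 5760 kJ
Bonds formed (products):
  H-H: 8 × 429 = 3432
  S-S: 8 × 257 = 2056
  Σ(formed) = 5488 kJ
ΔH = Σ(broken) − Σ(formed) = 5760 − 5488 = +272 kJ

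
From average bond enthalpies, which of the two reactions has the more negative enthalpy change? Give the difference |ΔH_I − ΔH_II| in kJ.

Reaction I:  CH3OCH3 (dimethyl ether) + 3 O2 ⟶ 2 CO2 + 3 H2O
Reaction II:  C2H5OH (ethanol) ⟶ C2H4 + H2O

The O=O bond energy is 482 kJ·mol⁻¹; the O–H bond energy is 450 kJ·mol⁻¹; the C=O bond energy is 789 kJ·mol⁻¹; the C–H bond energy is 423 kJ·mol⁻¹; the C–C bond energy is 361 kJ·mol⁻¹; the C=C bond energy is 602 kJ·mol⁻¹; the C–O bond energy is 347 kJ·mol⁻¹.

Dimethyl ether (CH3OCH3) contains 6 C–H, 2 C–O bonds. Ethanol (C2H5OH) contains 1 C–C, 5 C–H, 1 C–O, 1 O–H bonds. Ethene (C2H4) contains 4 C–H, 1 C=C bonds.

Reaction I:
  Bonds broken (reactants):
    C–H: 6 × 423 = 2538
    C–O: 2 × 347 = 694
    O=O: 3 × 482 = 1446
    Σ(broken) = 4678 kJ
  Bonds formed (products):
    C=O: 4 × 789 = 3156
    O–H: 6 × 450 = 2700
    Σ(formed) = 5856 kJ
  ΔH_I = 4678 − 5856 = −1178 kJ
Reaction II:
  Bonds broken (reactants):
    C–C: 1 × 361 = 361
    C–H: 5 × 423 = 2115
    C–O: 1 × 347 = 347
    O–H: 1 × 450 = 450
    Σ(broken) = 3273 kJ
  Bonds formed (products):
    C–H: 4 × 423 = 1692
    C=C: 1 × 602 = 602
    O–H: 2 × 450 = 900
    Σ(formed) = 3194 kJ
  ΔH_II = 3273 − 3194 = +79 kJ
ΔH_I − ΔH_II = −1257 kJ, so reaction I has the more negative ΔH; |ΔH_I − ΔH_II| = 1257 kJ.

Reaction I, by 1257 kJ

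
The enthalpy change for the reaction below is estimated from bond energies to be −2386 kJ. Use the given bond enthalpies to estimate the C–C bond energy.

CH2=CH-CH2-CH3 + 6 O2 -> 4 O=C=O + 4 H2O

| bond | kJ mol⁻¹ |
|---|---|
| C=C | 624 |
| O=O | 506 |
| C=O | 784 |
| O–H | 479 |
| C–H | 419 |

Let D be the C–C bond energy.
Σ(broken) = 2×D + 8×419 + 1×624 + 6×506 = 7012 + 2D
Σ(formed) = 8×784 + 8×479 = 10104
ΔH = Σ(broken) − Σ(formed) = (7012 + 2D) − (10104) = −3092 + 2D
Setting this equal to −2386 kJ gives 2D = 706, so D = 353 kJ/mol.

D(C–C) ≈ 353 kJ/mol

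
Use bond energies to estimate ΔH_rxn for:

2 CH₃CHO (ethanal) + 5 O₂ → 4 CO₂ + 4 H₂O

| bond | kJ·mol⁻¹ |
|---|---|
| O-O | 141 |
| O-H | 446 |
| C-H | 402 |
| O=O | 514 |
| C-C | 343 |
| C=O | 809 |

ΔH ≈ −1950 kJ

Bonds broken (reactants):
  C-C: 2 × 343 = 686
  C-H: 8 × 402 = 3216
  C=O: 2 × 809 = 1618
  O=O: 5 × 514 = 2570
  Σ(broken) = 8090 kJ
Bonds formed (products):
  C=O: 8 × 809 = 6472
  O-H: 8 × 446 = 3568
  Σ(formed) = 10040 kJ
ΔH = Σ(broken) − Σ(formed) = 8090 − 10040 = −1950 kJ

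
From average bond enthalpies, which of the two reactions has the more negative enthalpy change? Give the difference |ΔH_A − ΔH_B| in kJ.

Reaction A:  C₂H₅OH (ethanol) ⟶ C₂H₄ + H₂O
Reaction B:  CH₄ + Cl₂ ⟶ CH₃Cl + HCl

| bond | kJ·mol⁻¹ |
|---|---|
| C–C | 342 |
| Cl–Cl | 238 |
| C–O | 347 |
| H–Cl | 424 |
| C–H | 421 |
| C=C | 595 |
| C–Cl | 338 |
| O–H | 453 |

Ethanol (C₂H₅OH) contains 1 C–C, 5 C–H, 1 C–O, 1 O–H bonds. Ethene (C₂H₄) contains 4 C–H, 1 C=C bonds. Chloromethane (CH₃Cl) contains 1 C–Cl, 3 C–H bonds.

Reaction B, by 165 kJ

Reaction A:
  Bonds broken (reactants):
    C–C: 1 × 342 = 342
    C–H: 5 × 421 = 2105
    C–O: 1 × 347 = 347
    O–H: 1 × 453 = 453
    Σ(broken) = 3247 kJ
  Bonds formed (products):
    C–H: 4 × 421 = 1684
    C=C: 1 × 595 = 595
    O–H: 2 × 453 = 906
    Σ(formed) = 3185 kJ
  ΔH_A = 3247 − 3185 = +62 kJ
Reaction B:
  Bonds broken (reactants):
    C–H: 4 × 421 = 1684
    Cl–Cl: 1 × 238 = 238
    Σ(broken) = 1922 kJ
  Bonds formed (products):
    C–Cl: 1 × 338 = 338
    C–H: 3 × 421 = 1263
    H–Cl: 1 × 424 = 424
    Σ(formed) = 2025 kJ
  ΔH_B = 1922 − 2025 = −103 kJ
ΔH_A − ΔH_B = +165 kJ, so reaction B has the more negative ΔH; |ΔH_A − ΔH_B| = 165 kJ.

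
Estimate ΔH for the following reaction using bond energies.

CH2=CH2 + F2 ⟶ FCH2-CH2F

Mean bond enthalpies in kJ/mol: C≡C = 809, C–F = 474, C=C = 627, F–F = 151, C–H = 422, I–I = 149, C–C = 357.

Bonds broken (reactants):
  C–H: 4 × 422 = 1688
  C=C: 1 × 627 = 627
  F–F: 1 × 151 = 151
  Σ(broken) = 2466 kJ
Bonds formed (products):
  C–C: 1 × 357 = 357
  C–F: 2 × 474 = 948
  C–H: 4 × 422 = 1688
  Σ(formed) = 2993 kJ
ΔH = Σ(broken) − Σ(formed) = 2466 − 2993 = −527 kJ

ΔH ≈ −527 kJ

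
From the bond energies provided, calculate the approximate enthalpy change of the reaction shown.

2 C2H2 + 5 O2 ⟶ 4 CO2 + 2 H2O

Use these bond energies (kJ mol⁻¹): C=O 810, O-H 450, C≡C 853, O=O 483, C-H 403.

Bonds broken (reactants):
  C≡C: 2 × 853 = 1706
  C-H: 4 × 403 = 1612
  O=O: 5 × 483 = 2415
  Σ(broken) = 5733 kJ
Bonds formed (products):
  C=O: 8 × 810 = 6480
  O-H: 4 × 450 = 1800
  Σ(formed) = 8280 kJ
ΔH = Σ(broken) − Σ(formed) = 5733 − 8280 = −2547 kJ

ΔH ≈ −2547 kJ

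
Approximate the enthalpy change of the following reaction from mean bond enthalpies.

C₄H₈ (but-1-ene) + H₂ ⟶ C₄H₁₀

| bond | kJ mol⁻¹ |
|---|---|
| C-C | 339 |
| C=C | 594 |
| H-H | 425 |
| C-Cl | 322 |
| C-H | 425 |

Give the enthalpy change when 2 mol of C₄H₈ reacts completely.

Bonds broken (reactants):
  C-C: 2 × 339 = 678
  C-H: 8 × 425 = 3400
  C=C: 1 × 594 = 594
  H-H: 1 × 425 = 425
  Σ(broken) = 5097 kJ
Bonds formed (products):
  C-C: 3 × 339 = 1017
  C-H: 10 × 425 = 4250
  Σ(formed) = 5267 kJ
ΔH = Σ(broken) − Σ(formed) = 5097 − 5267 = −170 kJ
For 2× the reaction as written: 2 × (−170) = −340 kJ

ΔH = −340 kJ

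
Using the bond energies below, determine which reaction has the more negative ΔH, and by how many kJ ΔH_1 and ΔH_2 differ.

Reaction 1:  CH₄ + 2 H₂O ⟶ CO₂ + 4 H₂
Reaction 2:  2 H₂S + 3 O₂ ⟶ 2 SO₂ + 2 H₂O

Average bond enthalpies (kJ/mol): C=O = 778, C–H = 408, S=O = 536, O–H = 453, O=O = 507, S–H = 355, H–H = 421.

Reaction 2, by 1219 kJ

Reaction 1:
  Bonds broken (reactants):
    C–H: 4 × 408 = 1632
    O–H: 4 × 453 = 1812
    Σ(broken) = 3444 kJ
  Bonds formed (products):
    C=O: 2 × 778 = 1556
    H–H: 4 × 421 = 1684
    Σ(formed) = 3240 kJ
  ΔH_1 = 3444 − 3240 = +204 kJ
Reaction 2:
  Bonds broken (reactants):
    O=O: 3 × 507 = 1521
    S–H: 4 × 355 = 1420
    Σ(broken) = 2941 kJ
  Bonds formed (products):
    O–H: 4 × 453 = 1812
    S=O: 4 × 536 = 2144
    Σ(formed) = 3956 kJ
  ΔH_2 = 2941 − 3956 = −1015 kJ
ΔH_1 − ΔH_2 = +1219 kJ, so reaction 2 has the more negative ΔH; |ΔH_1 − ΔH_2| = 1219 kJ.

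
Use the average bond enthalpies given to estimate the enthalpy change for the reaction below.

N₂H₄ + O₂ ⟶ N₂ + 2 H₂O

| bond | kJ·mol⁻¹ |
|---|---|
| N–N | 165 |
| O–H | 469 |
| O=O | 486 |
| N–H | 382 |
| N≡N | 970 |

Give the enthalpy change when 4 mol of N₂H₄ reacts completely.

ΔH = −2668 kJ

Bonds broken (reactants):
  N–H: 4 × 382 = 1528
  N–N: 1 × 165 = 165
  O=O: 1 × 486 = 486
  Σ(broken) = 2179 kJ
Bonds formed (products):
  N≡N: 1 × 970 = 970
  O–H: 4 × 469 = 1876
  Σ(formed) = 2846 kJ
ΔH = Σ(broken) − Σ(formed) = 2179 − 2846 = −667 kJ
For 4× the reaction as written: 4 × (−667) = −2668 kJ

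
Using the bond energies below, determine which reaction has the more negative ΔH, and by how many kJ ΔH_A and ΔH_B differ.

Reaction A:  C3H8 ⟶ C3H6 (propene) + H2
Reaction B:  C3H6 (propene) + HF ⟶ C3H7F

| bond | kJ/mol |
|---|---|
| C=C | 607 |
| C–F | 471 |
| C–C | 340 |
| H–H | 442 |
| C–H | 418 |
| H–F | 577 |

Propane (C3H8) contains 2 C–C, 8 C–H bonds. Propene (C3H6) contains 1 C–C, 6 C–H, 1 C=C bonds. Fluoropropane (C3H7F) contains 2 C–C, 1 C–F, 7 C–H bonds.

Reaction B, by 172 kJ

Reaction A:
  Bonds broken (reactants):
    C–C: 2 × 340 = 680
    C–H: 8 × 418 = 3344
    Σ(broken) = 4024 kJ
  Bonds formed (products):
    C–C: 1 × 340 = 340
    C–H: 6 × 418 = 2508
    C=C: 1 × 607 = 607
    H–H: 1 × 442 = 442
    Σ(formed) = 3897 kJ
  ΔH_A = 4024 − 3897 = +127 kJ
Reaction B:
  Bonds broken (reactants):
    C–C: 1 × 340 = 340
    C–H: 6 × 418 = 2508
    C=C: 1 × 607 = 607
    H–F: 1 × 577 = 577
    Σ(broken) = 4032 kJ
  Bonds formed (products):
    C–C: 2 × 340 = 680
    C–F: 1 × 471 = 471
    C–H: 7 × 418 = 2926
    Σ(formed) = 4077 kJ
  ΔH_B = 4032 − 4077 = −45 kJ
ΔH_A − ΔH_B = +172 kJ, so reaction B has the more negative ΔH; |ΔH_A − ΔH_B| = 172 kJ.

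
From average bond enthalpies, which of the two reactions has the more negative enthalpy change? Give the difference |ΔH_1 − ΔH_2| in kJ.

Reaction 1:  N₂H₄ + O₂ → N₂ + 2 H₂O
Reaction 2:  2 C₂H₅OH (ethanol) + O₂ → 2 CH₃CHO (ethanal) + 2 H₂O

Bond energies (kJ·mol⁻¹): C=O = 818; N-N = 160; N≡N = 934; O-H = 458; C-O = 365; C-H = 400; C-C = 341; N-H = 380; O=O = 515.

Reaction 1, by 64 kJ

Reaction 1:
  Bonds broken (reactants):
    N-H: 4 × 380 = 1520
    N-N: 1 × 160 = 160
    O=O: 1 × 515 = 515
    Σ(broken) = 2195 kJ
  Bonds formed (products):
    N≡N: 1 × 934 = 934
    O-H: 4 × 458 = 1832
    Σ(formed) = 2766 kJ
  ΔH_1 = 2195 − 2766 = −571 kJ
Reaction 2:
  Bonds broken (reactants):
    C-C: 2 × 341 = 682
    C-H: 10 × 400 = 4000
    C-O: 2 × 365 = 730
    O-H: 2 × 458 = 916
    O=O: 1 × 515 = 515
    Σ(broken) = 6843 kJ
  Bonds formed (products):
    C-C: 2 × 341 = 682
    C-H: 8 × 400 = 3200
    C=O: 2 × 818 = 1636
    O-H: 4 × 458 = 1832
    Σ(formed) = 7350 kJ
  ΔH_2 = 6843 − 7350 = −507 kJ
ΔH_1 − ΔH_2 = −64 kJ, so reaction 1 has the more negative ΔH; |ΔH_1 − ΔH_2| = 64 kJ.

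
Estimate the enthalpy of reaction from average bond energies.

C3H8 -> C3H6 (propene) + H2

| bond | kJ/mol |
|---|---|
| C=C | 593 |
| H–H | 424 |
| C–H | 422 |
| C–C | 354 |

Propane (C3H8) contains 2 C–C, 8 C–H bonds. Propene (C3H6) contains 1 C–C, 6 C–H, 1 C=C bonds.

Bonds broken (reactants):
  C–C: 2 × 354 = 708
  C–H: 8 × 422 = 3376
  Σ(broken) = 4084 kJ
Bonds formed (products):
  C–C: 1 × 354 = 354
  C–H: 6 × 422 = 2532
  C=C: 1 × 593 = 593
  H–H: 1 × 424 = 424
  Σ(formed) = 3903 kJ
ΔH = Σ(broken) − Σ(formed) = 4084 − 3903 = +181 kJ

ΔH ≈ +181 kJ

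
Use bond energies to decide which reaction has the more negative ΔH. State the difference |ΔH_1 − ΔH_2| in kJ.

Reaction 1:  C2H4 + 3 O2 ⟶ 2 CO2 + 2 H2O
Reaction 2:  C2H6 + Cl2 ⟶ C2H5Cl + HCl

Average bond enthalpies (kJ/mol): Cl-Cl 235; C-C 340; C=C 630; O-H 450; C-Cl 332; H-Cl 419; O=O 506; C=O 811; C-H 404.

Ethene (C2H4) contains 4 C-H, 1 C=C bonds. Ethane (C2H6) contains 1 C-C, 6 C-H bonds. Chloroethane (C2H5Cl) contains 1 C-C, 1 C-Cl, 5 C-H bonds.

Reaction 1, by 1168 kJ

Reaction 1:
  Bonds broken (reactants):
    C-H: 4 × 404 = 1616
    C=C: 1 × 630 = 630
    O=O: 3 × 506 = 1518
    Σ(broken) = 3764 kJ
  Bonds formed (products):
    C=O: 4 × 811 = 3244
    O-H: 4 × 450 = 1800
    Σ(formed) = 5044 kJ
  ΔH_1 = 3764 − 5044 = −1280 kJ
Reaction 2:
  Bonds broken (reactants):
    C-C: 1 × 340 = 340
    C-H: 6 × 404 = 2424
    Cl-Cl: 1 × 235 = 235
    Σ(broken) = 2999 kJ
  Bonds formed (products):
    C-C: 1 × 340 = 340
    C-Cl: 1 × 332 = 332
    C-H: 5 × 404 = 2020
    H-Cl: 1 × 419 = 419
    Σ(formed) = 3111 kJ
  ΔH_2 = 2999 − 3111 = −112 kJ
ΔH_1 − ΔH_2 = −1168 kJ, so reaction 1 has the more negative ΔH; |ΔH_1 − ΔH_2| = 1168 kJ.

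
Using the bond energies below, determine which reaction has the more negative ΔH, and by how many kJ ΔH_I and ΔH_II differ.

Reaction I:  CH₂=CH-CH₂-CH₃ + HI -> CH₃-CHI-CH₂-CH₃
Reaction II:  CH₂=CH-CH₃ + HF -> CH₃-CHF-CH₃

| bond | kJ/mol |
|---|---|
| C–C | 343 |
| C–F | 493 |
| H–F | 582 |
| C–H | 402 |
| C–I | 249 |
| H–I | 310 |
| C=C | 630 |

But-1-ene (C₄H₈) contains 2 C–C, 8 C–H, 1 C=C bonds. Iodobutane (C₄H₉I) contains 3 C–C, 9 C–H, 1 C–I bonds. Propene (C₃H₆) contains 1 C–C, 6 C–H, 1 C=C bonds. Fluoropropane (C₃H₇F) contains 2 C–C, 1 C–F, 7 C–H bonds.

Reaction I, by 28 kJ

Reaction I:
  Bonds broken (reactants):
    C–C: 2 × 343 = 686
    C–H: 8 × 402 = 3216
    C=C: 1 × 630 = 630
    H–I: 1 × 310 = 310
    Σ(broken) = 4842 kJ
  Bonds formed (products):
    C–C: 3 × 343 = 1029
    C–H: 9 × 402 = 3618
    C–I: 1 × 249 = 249
    Σ(formed) = 4896 kJ
  ΔH_I = 4842 − 4896 = −54 kJ
Reaction II:
  Bonds broken (reactants):
    C–C: 1 × 343 = 343
    C–H: 6 × 402 = 2412
    C=C: 1 × 630 = 630
    H–F: 1 × 582 = 582
    Σ(broken) = 3967 kJ
  Bonds formed (products):
    C–C: 2 × 343 = 686
    C–F: 1 × 493 = 493
    C–H: 7 × 402 = 2814
    Σ(formed) = 3993 kJ
  ΔH_II = 3967 − 3993 = −26 kJ
ΔH_I − ΔH_II = −28 kJ, so reaction I has the more negative ΔH; |ΔH_I − ΔH_II| = 28 kJ.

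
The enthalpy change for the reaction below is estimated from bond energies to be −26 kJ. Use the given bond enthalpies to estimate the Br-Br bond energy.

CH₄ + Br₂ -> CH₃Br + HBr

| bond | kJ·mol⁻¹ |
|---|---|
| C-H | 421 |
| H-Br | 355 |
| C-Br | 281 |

D(Br-Br) ≈ 189 kJ/mol

Let D be the Br-Br bond energy.
Σ(broken) = 1×D + 4×421 = 1684 + D
Σ(formed) = 1×281 + 3×421 + 1×355 = 1899
ΔH = Σ(broken) − Σ(formed) = (1684 + D) − (1899) = −215 + D
Setting this equal to −26 kJ gives D = 189 kJ/mol.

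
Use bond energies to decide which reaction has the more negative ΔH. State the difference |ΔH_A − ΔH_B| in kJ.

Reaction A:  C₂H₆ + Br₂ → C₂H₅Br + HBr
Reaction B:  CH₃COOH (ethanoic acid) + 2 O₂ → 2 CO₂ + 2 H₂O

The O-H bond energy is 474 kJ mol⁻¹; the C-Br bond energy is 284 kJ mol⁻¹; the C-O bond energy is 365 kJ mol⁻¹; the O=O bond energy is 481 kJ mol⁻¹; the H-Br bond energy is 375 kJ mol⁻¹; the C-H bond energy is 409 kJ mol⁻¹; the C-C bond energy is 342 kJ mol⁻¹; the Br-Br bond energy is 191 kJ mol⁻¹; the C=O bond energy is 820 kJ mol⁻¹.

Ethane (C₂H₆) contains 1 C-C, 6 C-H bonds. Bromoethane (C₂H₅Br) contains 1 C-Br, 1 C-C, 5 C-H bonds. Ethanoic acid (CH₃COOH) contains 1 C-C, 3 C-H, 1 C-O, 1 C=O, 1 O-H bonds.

Reaction A:
  Bonds broken (reactants):
    Br-Br: 1 × 191 = 191
    C-C: 1 × 342 = 342
    C-H: 6 × 409 = 2454
    Σ(broken) = 2987 kJ
  Bonds formed (products):
    C-Br: 1 × 284 = 284
    C-C: 1 × 342 = 342
    C-H: 5 × 409 = 2045
    H-Br: 1 × 375 = 375
    Σ(formed) = 3046 kJ
  ΔH_A = 2987 − 3046 = −59 kJ
Reaction B:
  Bonds broken (reactants):
    C-C: 1 × 342 = 342
    C-H: 3 × 409 = 1227
    C-O: 1 × 365 = 365
    C=O: 1 × 820 = 820
    O-H: 1 × 474 = 474
    O=O: 2 × 481 = 962
    Σ(broken) = 4190 kJ
  Bonds formed (products):
    C=O: 4 × 820 = 3280
    O-H: 4 × 474 = 1896
    Σ(formed) = 5176 kJ
  ΔH_B = 4190 − 5176 = −986 kJ
ΔH_A − ΔH_B = +927 kJ, so reaction B has the more negative ΔH; |ΔH_A − ΔH_B| = 927 kJ.

Reaction B, by 927 kJ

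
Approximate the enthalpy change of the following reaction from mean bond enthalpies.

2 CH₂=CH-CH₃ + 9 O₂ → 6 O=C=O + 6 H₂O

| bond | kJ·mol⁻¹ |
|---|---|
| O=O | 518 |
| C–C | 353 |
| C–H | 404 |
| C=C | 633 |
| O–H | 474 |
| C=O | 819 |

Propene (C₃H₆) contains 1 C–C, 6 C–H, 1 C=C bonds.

Bonds broken (reactants):
  C–C: 2 × 353 = 706
  C–H: 12 × 404 = 4848
  C=C: 2 × 633 = 1266
  O=O: 9 × 518 = 4662
  Σ(broken) = 11482 kJ
Bonds formed (products):
  C=O: 12 × 819 = 9828
  O–H: 12 × 474 = 5688
  Σ(formed) = 15516 kJ
ΔH = Σ(broken) − Σ(formed) = 11482 − 15516 = −4034 kJ

ΔH ≈ −4034 kJ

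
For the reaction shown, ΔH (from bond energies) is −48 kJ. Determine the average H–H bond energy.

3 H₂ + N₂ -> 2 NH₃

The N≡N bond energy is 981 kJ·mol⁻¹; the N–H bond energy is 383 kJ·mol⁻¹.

Let D be the H–H bond energy.
Σ(broken) = 3×D + 1×981 = 981 + 3D
Σ(formed) = 6×383 = 2298
ΔH = Σ(broken) − Σ(formed) = (981 + 3D) − (2298) = −1317 + 3D
Setting this equal to −48 kJ gives 3D = 1269, so D = 423 kJ/mol.

D(H–H) ≈ 423 kJ/mol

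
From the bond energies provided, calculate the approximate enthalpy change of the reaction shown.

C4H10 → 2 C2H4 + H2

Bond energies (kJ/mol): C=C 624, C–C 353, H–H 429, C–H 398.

Bonds broken (reactants):
  C–C: 3 × 353 = 1059
  C–H: 10 × 398 = 3980
  Σ(broken) = 5039 kJ
Bonds formed (products):
  C–H: 8 × 398 = 3184
  C=C: 2 × 624 = 1248
  H–H: 1 × 429 = 429
  Σ(formed) = 4861 kJ
ΔH = Σ(broken) − Σ(formed) = 5039 − 4861 = +178 kJ

ΔH ≈ +178 kJ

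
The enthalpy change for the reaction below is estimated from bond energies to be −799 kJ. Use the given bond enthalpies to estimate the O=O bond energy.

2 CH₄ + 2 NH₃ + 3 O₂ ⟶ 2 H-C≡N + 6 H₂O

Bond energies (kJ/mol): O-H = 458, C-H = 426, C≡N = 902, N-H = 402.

D(O=O) ≈ 511 kJ/mol

Let D be the O=O bond energy.
Σ(broken) = 8×426 + 6×402 + 3×D = 5820 + 3D
Σ(formed) = 2×902 + 2×426 + 12×458 = 8152
ΔH = Σ(broken) − Σ(formed) = (5820 + 3D) − (8152) = −2332 + 3D
Setting this equal to −799 kJ gives 3D = 1533, so D = 511 kJ/mol.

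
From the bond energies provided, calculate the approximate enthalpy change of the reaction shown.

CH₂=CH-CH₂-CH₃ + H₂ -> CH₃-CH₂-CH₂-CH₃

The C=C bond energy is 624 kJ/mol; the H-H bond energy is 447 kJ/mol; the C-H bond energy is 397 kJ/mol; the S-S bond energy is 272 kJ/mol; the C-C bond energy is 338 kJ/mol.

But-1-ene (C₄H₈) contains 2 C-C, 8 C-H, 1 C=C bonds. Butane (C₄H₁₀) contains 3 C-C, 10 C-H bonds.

Bonds broken (reactants):
  C-C: 2 × 338 = 676
  C-H: 8 × 397 = 3176
  C=C: 1 × 624 = 624
  H-H: 1 × 447 = 447
  Σ(broken) = 4923 kJ
Bonds formed (products):
  C-C: 3 × 338 = 1014
  C-H: 10 × 397 = 3970
  Σ(formed) = 4984 kJ
ΔH = Σ(broken) − Σ(formed) = 4923 − 4984 = −61 kJ

ΔH ≈ −61 kJ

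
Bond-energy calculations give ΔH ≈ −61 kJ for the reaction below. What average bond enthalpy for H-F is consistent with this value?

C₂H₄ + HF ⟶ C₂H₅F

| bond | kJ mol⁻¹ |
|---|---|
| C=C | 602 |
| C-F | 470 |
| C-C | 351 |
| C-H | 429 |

D(H-F) ≈ 587 kJ/mol

Let D be the H-F bond energy.
Σ(broken) = 4×429 + 1×602 + 1×D = 2318 + D
Σ(formed) = 1×351 + 1×470 + 5×429 = 2966
ΔH = Σ(broken) − Σ(formed) = (2318 + D) − (2966) = −648 + D
Setting this equal to −61 kJ gives D = 587 kJ/mol.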